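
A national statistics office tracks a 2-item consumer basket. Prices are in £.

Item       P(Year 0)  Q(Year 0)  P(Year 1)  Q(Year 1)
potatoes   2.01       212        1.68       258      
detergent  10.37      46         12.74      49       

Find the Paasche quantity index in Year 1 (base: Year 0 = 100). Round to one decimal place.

112.3

Paasche quantity index uses current-period prices as weights.
ΣP(Year 1)·Q(Year 1) = 1.68×258 + 12.74×49 = 433.44 + 624.26 = 1057.7
ΣP(Year 1)·Q(Year 0) = 1.68×212 + 12.74×46 = 356.16 + 586.04 = 942.2
Index = 1057.7 / 942.2 × 100 = 112.2585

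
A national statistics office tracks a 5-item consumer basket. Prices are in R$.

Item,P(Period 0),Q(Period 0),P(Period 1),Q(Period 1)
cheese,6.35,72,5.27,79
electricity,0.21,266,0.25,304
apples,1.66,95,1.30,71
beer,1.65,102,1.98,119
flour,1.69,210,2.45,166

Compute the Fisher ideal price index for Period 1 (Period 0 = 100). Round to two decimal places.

106.72

Laspeyres component (base-period weights):
ΣP(Period 1)Q(Period 0) = 5.27×72 + 0.25×266 + 1.30×95 + 1.98×102 + 2.45×210 = 379.44 + 66.5 + 123.5 + 201.96 + 514.5 = 1285.9
ΣP(Period 0)Q(Period 0) = 6.35×72 + 0.21×266 + 1.66×95 + 1.65×102 + 1.69×210 = 457.2 + 55.86 + 157.7 + 168.3 + 354.9 = 1193.96
L = 1285.9 / 1193.96 × 100 = 107.7004
Paasche component (current-period weights):
ΣP(Period 1)Q(Period 1) = 5.27×79 + 0.25×304 + 1.30×71 + 1.98×119 + 2.45×166 = 416.33 + 76 + 92.3 + 235.62 + 406.7 = 1226.95
ΣP(Period 0)Q(Period 1) = 6.35×79 + 0.21×304 + 1.66×71 + 1.65×119 + 1.69×166 = 501.65 + 63.84 + 117.86 + 196.35 + 280.54 = 1160.24
P = 1226.95 / 1160.24 × 100 = 105.7497
Fisher = √(L × P) = √(107.7004 × 105.7497) = 106.7206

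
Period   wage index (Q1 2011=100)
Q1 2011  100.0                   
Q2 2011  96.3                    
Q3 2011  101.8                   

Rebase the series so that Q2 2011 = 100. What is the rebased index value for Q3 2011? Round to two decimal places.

105.71

Rebased(Q3 2011) = 101.8 / 96.3 × 100 = 105.7113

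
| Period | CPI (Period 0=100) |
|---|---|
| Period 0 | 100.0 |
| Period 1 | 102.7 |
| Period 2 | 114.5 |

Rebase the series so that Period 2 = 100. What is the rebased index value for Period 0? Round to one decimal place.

Rebased(Period 0) = 100.0 / 114.5 × 100 = 87.3362

87.3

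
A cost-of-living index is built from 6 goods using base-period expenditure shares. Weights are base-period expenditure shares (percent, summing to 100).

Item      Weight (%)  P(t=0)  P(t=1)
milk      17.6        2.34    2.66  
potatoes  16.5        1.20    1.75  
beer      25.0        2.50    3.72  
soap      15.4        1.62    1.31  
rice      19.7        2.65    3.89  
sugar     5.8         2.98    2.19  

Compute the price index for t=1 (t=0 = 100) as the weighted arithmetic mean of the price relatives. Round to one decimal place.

milk: 17.6 × (2.66/2.34) = 17.6 × 1.136752 = 20.0068
potatoes: 16.5 × (1.75/1.20) = 16.5 × 1.458333 = 24.0625
beer: 25.0 × (3.72/2.50) = 25.0 × 1.488000 = 37.2000
soap: 15.4 × (1.31/1.62) = 15.4 × 0.808642 = 12.4531
rice: 19.7 × (3.89/2.65) = 19.7 × 1.467925 = 28.9181
sugar: 5.8 × (2.19/2.98) = 5.8 × 0.734899 = 4.2624
Index = Σ wᵢ·(p₁ᵢ/p₀ᵢ) = 20.0068 + 24.0625 + 37.2000 + 12.4531 + 28.9181 + 4.2624 = 126.9030

126.9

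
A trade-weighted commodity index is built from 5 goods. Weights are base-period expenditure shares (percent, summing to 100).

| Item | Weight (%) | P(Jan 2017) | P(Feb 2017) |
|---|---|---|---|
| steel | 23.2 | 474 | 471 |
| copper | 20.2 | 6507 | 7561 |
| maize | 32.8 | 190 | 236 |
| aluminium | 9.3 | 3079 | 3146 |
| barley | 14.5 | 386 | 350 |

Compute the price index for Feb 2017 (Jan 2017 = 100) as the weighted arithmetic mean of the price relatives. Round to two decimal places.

109.92

steel: 23.2 × (471/474) = 23.2 × 0.993671 = 23.0532
copper: 20.2 × (7561/6507) = 20.2 × 1.161979 = 23.4720
maize: 32.8 × (236/190) = 32.8 × 1.242105 = 40.7411
aluminium: 9.3 × (3146/3079) = 9.3 × 1.021760 = 9.5024
barley: 14.5 × (350/386) = 14.5 × 0.906736 = 13.1477
Index = Σ wᵢ·(p₁ᵢ/p₀ᵢ) = 23.0532 + 23.4720 + 40.7411 + 9.5024 + 13.1477 = 109.9162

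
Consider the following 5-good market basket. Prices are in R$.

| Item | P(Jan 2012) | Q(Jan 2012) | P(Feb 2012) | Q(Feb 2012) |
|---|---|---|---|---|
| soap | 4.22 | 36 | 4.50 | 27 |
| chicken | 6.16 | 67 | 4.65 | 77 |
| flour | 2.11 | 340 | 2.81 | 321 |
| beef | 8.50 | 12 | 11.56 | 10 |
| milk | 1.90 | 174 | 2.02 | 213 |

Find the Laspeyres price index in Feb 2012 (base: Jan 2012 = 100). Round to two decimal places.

Laspeyres price index uses base-period quantities as weights.
ΣP(Feb 2012)·Q(Jan 2012) = 4.50×36 + 4.65×67 + 2.81×340 + 11.56×12 + 2.02×174 = 162 + 311.55 + 955.4 + 138.72 + 351.48 = 1919.15
ΣP(Jan 2012)·Q(Jan 2012) = 4.22×36 + 6.16×67 + 2.11×340 + 8.50×12 + 1.90×174 = 151.92 + 412.72 + 717.4 + 102 + 330.6 = 1714.64
Index = 1919.15 / 1714.64 × 100 = 111.9273

111.93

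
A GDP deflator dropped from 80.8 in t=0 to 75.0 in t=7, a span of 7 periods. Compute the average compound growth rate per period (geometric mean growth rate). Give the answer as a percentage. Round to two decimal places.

-1.06%

Growth factor = (75.0/80.8)^(1/7) = (0.928218)^(1/7) = 0.989415
Growth rate = 0.989415 − 1 = -0.010585 = -1.0585%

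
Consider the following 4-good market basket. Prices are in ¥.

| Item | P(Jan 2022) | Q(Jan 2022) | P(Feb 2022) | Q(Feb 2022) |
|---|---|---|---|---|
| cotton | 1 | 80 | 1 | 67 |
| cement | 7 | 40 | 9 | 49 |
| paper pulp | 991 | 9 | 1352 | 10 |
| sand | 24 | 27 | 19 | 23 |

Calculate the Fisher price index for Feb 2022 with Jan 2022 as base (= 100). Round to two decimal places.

132.61

Laspeyres component (base-period weights):
ΣP(Feb 2022)Q(Jan 2022) = 1×80 + 9×40 + 1352×9 + 19×27 = 80 + 360 + 12168 + 513 = 13121
ΣP(Jan 2022)Q(Jan 2022) = 1×80 + 7×40 + 991×9 + 24×27 = 80 + 280 + 8919 + 648 = 9927
L = 13121 / 9927 × 100 = 132.1749
Paasche component (current-period weights):
ΣP(Feb 2022)Q(Feb 2022) = 1×67 + 9×49 + 1352×10 + 19×23 = 67 + 441 + 13520 + 437 = 14465
ΣP(Jan 2022)Q(Feb 2022) = 1×67 + 7×49 + 991×10 + 24×23 = 67 + 343 + 9910 + 552 = 10872
P = 14465 / 10872 × 100 = 133.0482
Fisher = √(L × P) = √(132.1749 × 133.0482) = 132.6108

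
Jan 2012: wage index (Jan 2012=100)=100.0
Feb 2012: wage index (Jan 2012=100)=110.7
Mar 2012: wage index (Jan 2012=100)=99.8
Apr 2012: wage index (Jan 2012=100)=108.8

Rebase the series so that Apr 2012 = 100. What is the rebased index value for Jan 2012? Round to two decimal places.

Rebased(Jan 2012) = 100.0 / 108.8 × 100 = 91.9118

91.91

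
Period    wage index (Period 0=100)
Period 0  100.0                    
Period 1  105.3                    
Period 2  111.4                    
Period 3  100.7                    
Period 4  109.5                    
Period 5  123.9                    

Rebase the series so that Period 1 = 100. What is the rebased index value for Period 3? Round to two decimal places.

Rebased(Period 3) = 100.7 / 105.3 × 100 = 95.6315

95.63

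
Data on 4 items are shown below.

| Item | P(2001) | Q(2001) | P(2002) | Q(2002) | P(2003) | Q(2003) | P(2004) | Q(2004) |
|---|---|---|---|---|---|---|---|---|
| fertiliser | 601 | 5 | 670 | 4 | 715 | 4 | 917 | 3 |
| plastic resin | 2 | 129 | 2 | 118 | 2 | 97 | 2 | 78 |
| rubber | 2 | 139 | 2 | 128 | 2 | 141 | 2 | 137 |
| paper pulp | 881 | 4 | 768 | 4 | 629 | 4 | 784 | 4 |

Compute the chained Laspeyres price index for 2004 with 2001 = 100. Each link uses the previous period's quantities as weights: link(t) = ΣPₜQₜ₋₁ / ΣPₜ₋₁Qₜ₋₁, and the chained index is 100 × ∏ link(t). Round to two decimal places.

Link 2001→2002:
ΣP(2002)Q(2001) = 670×5 + 2×129 + 2×139 + 768×4 = 3350 + 258 + 278 + 3072 = 6958
ΣP(2001)Q(2001) = 601×5 + 2×129 + 2×139 + 881×4 = 3005 + 258 + 278 + 3524 = 7065
link = 6958/7065 = 0.984855
Link 2002→2003:
ΣP(2003)Q(2002) = 715×4 + 2×118 + 2×128 + 629×4 = 2860 + 236 + 256 + 2516 = 5868
ΣP(2002)Q(2002) = 670×4 + 2×118 + 2×128 + 768×4 = 2680 + 236 + 256 + 3072 = 6244
link = 5868/6244 = 0.939782
Link 2003→2004:
ΣP(2004)Q(2003) = 917×4 + 2×97 + 2×141 + 784×4 = 3668 + 194 + 282 + 3136 = 7280
ΣP(2003)Q(2003) = 715×4 + 2×97 + 2×141 + 629×4 = 2860 + 194 + 282 + 2516 = 5852
link = 7280/5852 = 1.244019
Chained index = 100 × 0.984855 × 0.939782 × 1.244019 = 115.1401

115.14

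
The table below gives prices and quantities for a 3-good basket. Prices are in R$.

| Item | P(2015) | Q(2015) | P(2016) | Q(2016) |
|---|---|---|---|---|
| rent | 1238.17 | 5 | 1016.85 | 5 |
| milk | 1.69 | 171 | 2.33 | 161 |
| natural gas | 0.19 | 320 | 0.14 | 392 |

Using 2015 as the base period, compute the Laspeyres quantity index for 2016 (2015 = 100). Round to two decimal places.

Laspeyres quantity index uses base-period prices as weights.
ΣP(2015)·Q(2016) = 1238.17×5 + 1.69×161 + 0.19×392 = 6190.85 + 272.09 + 74.48 = 6537.42
ΣP(2015)·Q(2015) = 1238.17×5 + 1.69×171 + 0.19×320 = 6190.85 + 288.99 + 60.8 = 6540.64
Index = 6537.42 / 6540.64 × 100 = 99.9508

99.95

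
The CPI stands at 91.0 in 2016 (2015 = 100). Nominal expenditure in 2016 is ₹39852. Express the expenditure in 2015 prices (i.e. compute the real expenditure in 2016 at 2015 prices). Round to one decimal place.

43793.4

Real = Nominal ÷ (Index/100) = 39852 ÷ (91.0/100)
     = 39852 ÷ 0.910 = 43793.4066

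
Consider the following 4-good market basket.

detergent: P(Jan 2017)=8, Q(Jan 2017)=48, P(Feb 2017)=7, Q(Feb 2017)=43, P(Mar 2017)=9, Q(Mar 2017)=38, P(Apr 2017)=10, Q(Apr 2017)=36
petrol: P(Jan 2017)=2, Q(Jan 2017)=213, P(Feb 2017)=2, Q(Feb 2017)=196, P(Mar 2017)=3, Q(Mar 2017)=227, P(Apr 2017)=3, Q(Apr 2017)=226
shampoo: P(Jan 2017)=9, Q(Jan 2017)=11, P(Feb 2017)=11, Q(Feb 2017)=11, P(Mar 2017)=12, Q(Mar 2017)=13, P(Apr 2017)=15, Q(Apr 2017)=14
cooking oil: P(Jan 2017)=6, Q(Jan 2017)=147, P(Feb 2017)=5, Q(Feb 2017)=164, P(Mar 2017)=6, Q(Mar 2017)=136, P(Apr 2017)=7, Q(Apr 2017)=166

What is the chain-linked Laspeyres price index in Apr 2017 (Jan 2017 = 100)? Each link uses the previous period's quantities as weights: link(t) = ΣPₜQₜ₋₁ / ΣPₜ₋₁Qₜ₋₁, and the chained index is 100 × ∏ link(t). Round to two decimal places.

127.95

Link Jan 2017→Feb 2017:
ΣP(Feb 2017)Q(Jan 2017) = 7×48 + 2×213 + 11×11 + 5×147 = 336 + 426 + 121 + 735 = 1618
ΣP(Jan 2017)Q(Jan 2017) = 8×48 + 2×213 + 9×11 + 6×147 = 384 + 426 + 99 + 882 = 1791
link = 1618/1791 = 0.903406
Link Feb 2017→Mar 2017:
ΣP(Mar 2017)Q(Feb 2017) = 9×43 + 3×196 + 12×11 + 6×164 = 387 + 588 + 132 + 984 = 2091
ΣP(Feb 2017)Q(Feb 2017) = 7×43 + 2×196 + 11×11 + 5×164 = 301 + 392 + 121 + 820 = 1634
link = 2091/1634 = 1.279682
Link Mar 2017→Apr 2017:
ΣP(Apr 2017)Q(Mar 2017) = 10×38 + 3×227 + 15×13 + 7×136 = 380 + 681 + 195 + 952 = 2208
ΣP(Mar 2017)Q(Mar 2017) = 9×38 + 3×227 + 12×13 + 6×136 = 342 + 681 + 156 + 816 = 1995
link = 2208/1995 = 1.106767
Chained index = 100 × 0.903406 × 1.279682 × 1.106767 = 127.9502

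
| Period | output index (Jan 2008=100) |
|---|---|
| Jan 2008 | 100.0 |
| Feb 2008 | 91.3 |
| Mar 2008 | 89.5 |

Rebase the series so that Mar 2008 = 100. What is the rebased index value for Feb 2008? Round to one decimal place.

Rebased(Feb 2008) = 91.3 / 89.5 × 100 = 102.0112

102.0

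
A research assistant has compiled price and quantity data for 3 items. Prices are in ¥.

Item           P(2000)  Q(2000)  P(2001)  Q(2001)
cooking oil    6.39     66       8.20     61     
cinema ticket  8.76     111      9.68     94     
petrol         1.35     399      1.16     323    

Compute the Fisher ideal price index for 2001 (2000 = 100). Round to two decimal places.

107.88

Laspeyres component (base-period weights):
ΣP(2001)Q(2000) = 8.20×66 + 9.68×111 + 1.16×399 = 541.2 + 1074.48 + 462.84 = 2078.52
ΣP(2000)Q(2000) = 6.39×66 + 8.76×111 + 1.35×399 = 421.74 + 972.36 + 538.65 = 1932.75
L = 2078.52 / 1932.75 × 100 = 107.5421
Paasche component (current-period weights):
ΣP(2001)Q(2001) = 8.20×61 + 9.68×94 + 1.16×323 = 500.2 + 909.92 + 374.68 = 1784.8
ΣP(2000)Q(2001) = 6.39×61 + 8.76×94 + 1.35×323 = 389.79 + 823.44 + 436.05 = 1649.28
P = 1784.8 / 1649.28 × 100 = 108.2169
Fisher = √(L × P) = √(107.5421 × 108.2169) = 107.8790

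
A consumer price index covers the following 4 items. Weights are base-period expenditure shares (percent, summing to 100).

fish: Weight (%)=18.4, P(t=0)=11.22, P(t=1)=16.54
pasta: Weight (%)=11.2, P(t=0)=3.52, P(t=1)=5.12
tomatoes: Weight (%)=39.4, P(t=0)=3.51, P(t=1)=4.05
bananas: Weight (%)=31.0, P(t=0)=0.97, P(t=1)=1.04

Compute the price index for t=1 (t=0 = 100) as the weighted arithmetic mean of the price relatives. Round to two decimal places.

fish: 18.4 × (16.54/11.22) = 18.4 × 1.474153 = 27.1244
pasta: 11.2 × (5.12/3.52) = 11.2 × 1.454545 = 16.2909
tomatoes: 39.4 × (4.05/3.51) = 39.4 × 1.153846 = 45.4615
bananas: 31.0 × (1.04/0.97) = 31.0 × 1.072165 = 33.2371
Index = Σ wᵢ·(p₁ᵢ/p₀ᵢ) = 27.1244 + 16.2909 + 45.4615 + 33.2371 = 122.1140

122.11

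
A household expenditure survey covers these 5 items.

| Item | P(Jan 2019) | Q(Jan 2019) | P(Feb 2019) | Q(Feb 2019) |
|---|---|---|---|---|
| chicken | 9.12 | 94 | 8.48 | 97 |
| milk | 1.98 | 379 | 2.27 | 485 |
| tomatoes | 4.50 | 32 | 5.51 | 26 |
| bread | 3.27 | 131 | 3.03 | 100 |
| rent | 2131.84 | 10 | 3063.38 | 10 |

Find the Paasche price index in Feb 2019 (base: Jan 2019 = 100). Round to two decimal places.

139.80

Paasche price index uses current-period quantities as weights.
ΣP(Feb 2019)·Q(Feb 2019) = 8.48×97 + 2.27×485 + 5.51×26 + 3.03×100 + 3063.38×10 = 822.56 + 1100.95 + 143.26 + 303 + 30633.8 = 33003.57
ΣP(Jan 2019)·Q(Feb 2019) = 9.12×97 + 1.98×485 + 4.50×26 + 3.27×100 + 2131.84×10 = 884.64 + 960.3 + 117 + 327 + 21318.4 = 23607.34
Index = 33003.57 / 23607.34 × 100 = 139.8022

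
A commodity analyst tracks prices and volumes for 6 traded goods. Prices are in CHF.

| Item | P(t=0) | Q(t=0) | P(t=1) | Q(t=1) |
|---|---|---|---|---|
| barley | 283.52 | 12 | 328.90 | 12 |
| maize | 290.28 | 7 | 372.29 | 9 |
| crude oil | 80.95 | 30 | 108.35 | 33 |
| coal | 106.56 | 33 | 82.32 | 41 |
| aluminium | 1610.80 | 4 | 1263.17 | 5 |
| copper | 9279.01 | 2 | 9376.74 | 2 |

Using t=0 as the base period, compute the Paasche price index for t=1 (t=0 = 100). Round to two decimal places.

99.12

Paasche price index uses current-period quantities as weights.
ΣP(t=1)·Q(t=1) = 328.90×12 + 372.29×9 + 108.35×33 + 82.32×41 + 1263.17×5 + 9376.74×2 = 3946.8 + 3350.61 + 3575.55 + 3375.12 + 6315.85 + 18753.48 = 39317.41
ΣP(t=0)·Q(t=1) = 283.52×12 + 290.28×9 + 80.95×33 + 106.56×41 + 1610.80×5 + 9279.01×2 = 3402.24 + 2612.52 + 2671.35 + 4368.96 + 8054 + 18558.02 = 39667.09
Index = 39317.41 / 39667.09 × 100 = 99.1185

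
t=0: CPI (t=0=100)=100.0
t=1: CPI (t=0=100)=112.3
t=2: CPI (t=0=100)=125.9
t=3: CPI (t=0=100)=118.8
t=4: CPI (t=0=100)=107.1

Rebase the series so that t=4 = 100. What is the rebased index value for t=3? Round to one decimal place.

Rebased(t=3) = 118.8 / 107.1 × 100 = 110.9244

110.9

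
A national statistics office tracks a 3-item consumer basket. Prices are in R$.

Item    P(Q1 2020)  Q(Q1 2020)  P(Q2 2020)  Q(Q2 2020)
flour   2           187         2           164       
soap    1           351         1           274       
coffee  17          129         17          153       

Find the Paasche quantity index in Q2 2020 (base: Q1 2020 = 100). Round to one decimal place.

Paasche quantity index uses current-period prices as weights.
ΣP(Q2 2020)·Q(Q2 2020) = 2×164 + 1×274 + 17×153 = 328 + 274 + 2601 = 3203
ΣP(Q2 2020)·Q(Q1 2020) = 2×187 + 1×351 + 17×129 = 374 + 351 + 2193 = 2918
Index = 3203 / 2918 × 100 = 109.7670

109.8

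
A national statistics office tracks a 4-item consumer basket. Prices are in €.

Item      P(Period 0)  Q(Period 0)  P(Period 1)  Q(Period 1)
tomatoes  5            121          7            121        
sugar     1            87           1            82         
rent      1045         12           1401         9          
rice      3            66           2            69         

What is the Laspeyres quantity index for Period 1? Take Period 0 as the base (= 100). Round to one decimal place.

Laspeyres quantity index uses base-period prices as weights.
ΣP(Period 0)·Q(Period 1) = 5×121 + 1×82 + 1045×9 + 3×69 = 605 + 82 + 9405 + 207 = 10299
ΣP(Period 0)·Q(Period 0) = 5×121 + 1×87 + 1045×12 + 3×66 = 605 + 87 + 12540 + 198 = 13430
Index = 10299 / 13430 × 100 = 76.6865

76.7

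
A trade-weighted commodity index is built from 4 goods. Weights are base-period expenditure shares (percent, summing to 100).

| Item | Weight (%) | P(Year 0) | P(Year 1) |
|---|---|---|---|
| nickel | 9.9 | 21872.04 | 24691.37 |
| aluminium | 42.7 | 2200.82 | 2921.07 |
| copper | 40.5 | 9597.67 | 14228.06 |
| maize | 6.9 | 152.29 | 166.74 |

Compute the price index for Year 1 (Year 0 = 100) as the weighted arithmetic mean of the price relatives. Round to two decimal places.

135.44

nickel: 9.9 × (24691.37/21872.04) = 9.9 × 1.128901 = 11.1761
aluminium: 42.7 × (2921.07/2200.82) = 42.7 × 1.327264 = 56.6742
copper: 40.5 × (14228.06/9597.67) = 40.5 × 1.482449 = 60.0392
maize: 6.9 × (166.74/152.29) = 6.9 × 1.094885 = 7.5547
Index = Σ wᵢ·(p₁ᵢ/p₀ᵢ) = 11.1761 + 56.6742 + 60.0392 + 7.5547 = 135.4442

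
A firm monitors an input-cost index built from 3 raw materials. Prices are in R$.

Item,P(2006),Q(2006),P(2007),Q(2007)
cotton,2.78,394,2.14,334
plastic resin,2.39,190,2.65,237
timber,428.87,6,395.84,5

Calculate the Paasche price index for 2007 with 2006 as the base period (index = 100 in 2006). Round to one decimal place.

91.3

Paasche price index uses current-period quantities as weights.
ΣP(2007)·Q(2007) = 2.14×334 + 2.65×237 + 395.84×5 = 714.76 + 628.05 + 1979.2 = 3322.01
ΣP(2006)·Q(2007) = 2.78×334 + 2.39×237 + 428.87×5 = 928.52 + 566.43 + 2144.35 = 3639.3
Index = 3322.01 / 3639.3 × 100 = 91.2816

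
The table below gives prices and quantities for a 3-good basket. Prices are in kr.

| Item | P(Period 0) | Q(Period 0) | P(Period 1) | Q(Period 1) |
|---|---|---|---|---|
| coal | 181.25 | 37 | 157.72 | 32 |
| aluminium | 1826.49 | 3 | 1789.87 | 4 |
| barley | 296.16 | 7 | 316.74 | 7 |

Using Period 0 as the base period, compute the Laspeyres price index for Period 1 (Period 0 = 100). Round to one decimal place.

94.1

Laspeyres price index uses base-period quantities as weights.
ΣP(Period 1)·Q(Period 0) = 157.72×37 + 1789.87×3 + 316.74×7 = 5835.64 + 5369.61 + 2217.18 = 13422.43
ΣP(Period 0)·Q(Period 0) = 181.25×37 + 1826.49×3 + 296.16×7 = 6706.25 + 5479.47 + 2073.12 = 14258.84
Index = 13422.43 / 14258.84 × 100 = 94.1341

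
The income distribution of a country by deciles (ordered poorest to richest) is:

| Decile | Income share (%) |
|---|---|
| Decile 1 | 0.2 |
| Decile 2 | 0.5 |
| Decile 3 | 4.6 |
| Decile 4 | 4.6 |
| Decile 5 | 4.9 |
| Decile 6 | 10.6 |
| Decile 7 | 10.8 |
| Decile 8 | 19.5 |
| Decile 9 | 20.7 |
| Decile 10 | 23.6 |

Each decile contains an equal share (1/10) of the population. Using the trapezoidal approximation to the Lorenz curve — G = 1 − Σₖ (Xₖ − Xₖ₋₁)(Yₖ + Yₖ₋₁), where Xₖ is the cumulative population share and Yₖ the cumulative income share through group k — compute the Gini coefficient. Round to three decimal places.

0.451

Cumulative income shares Yₖ: 0.0020, 0.0070, 0.0530, 0.0990, 0.1480, 0.2540, 0.3620, 0.5570, 0.7640, 1.0000
Σ (Xₖ−Xₖ₋₁)(Yₖ+Yₖ₋₁) = (1/10)(0.0020+0.0000) + (1/10)(0.0070+0.0020) + (1/10)(0.0530+0.0070) + (1/10)(0.0990+0.0530) + (1/10)(0.1480+0.0990) + (1/10)(0.2540+0.1480) + (1/10)(0.3620+0.2540) + (1/10)(0.5570+0.3620) + (1/10)(0.7640+0.5570) + (1/10)(1.0000+0.7640)
  = 0.0002 + 0.0009 + 0.0060 + 0.0152 + 0.0247 + 0.0402 + 0.0616 + 0.0919 + 0.1321 + 0.1764 = 0.5492
G = 1 − 0.5492 = 0.4508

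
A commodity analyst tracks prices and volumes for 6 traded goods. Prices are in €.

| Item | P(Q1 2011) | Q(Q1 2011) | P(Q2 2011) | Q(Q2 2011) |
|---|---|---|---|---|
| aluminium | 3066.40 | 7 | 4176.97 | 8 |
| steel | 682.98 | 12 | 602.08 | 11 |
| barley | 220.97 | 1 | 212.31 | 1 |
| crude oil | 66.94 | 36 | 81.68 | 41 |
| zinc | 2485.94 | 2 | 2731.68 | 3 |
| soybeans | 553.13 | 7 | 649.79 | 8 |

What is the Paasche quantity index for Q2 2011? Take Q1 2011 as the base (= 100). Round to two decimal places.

Paasche quantity index uses current-period prices as weights.
ΣP(Q2 2011)·Q(Q2 2011) = 4176.97×8 + 602.08×11 + 212.31×1 + 81.68×41 + 2731.68×3 + 649.79×8 = 33415.76 + 6622.88 + 212.31 + 3348.88 + 8195.04 + 5198.32 = 56993.19
ΣP(Q2 2011)·Q(Q1 2011) = 4176.97×7 + 602.08×12 + 212.31×1 + 81.68×36 + 2731.68×2 + 649.79×7 = 29238.79 + 7224.96 + 212.31 + 2940.48 + 5463.36 + 4548.53 = 49628.43
Index = 56993.19 / 49628.43 × 100 = 114.8398

114.84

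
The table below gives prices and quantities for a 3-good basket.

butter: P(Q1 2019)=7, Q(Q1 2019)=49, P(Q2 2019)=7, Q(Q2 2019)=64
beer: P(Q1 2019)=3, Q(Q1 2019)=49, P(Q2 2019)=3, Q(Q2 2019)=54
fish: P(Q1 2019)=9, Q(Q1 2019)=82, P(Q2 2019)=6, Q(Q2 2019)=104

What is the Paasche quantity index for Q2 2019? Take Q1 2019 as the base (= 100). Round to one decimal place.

Paasche quantity index uses current-period prices as weights.
ΣP(Q2 2019)·Q(Q2 2019) = 7×64 + 3×54 + 6×104 = 448 + 162 + 624 = 1234
ΣP(Q2 2019)·Q(Q1 2019) = 7×49 + 3×49 + 6×82 = 343 + 147 + 492 = 982
Index = 1234 / 982 × 100 = 125.6619

125.7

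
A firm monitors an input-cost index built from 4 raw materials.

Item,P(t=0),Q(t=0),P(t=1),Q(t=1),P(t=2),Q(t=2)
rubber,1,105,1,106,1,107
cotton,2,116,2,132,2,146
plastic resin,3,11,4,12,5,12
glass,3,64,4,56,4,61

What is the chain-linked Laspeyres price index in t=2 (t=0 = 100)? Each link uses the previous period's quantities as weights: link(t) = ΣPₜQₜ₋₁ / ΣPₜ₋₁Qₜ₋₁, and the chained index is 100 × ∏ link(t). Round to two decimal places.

115.46

Link t=0→t=1:
ΣP(t=1)Q(t=0) = 1×105 + 2×116 + 4×11 + 4×64 = 105 + 232 + 44 + 256 = 637
ΣP(t=0)Q(t=0) = 1×105 + 2×116 + 3×11 + 3×64 = 105 + 232 + 33 + 192 = 562
link = 637/562 = 1.133452
Link t=1→t=2:
ΣP(t=2)Q(t=1) = 1×106 + 2×132 + 5×12 + 4×56 = 106 + 264 + 60 + 224 = 654
ΣP(t=1)Q(t=1) = 1×106 + 2×132 + 4×12 + 4×56 = 106 + 264 + 48 + 224 = 642
link = 654/642 = 1.018692
Chained index = 100 × 1.133452 × 1.018692 = 115.4638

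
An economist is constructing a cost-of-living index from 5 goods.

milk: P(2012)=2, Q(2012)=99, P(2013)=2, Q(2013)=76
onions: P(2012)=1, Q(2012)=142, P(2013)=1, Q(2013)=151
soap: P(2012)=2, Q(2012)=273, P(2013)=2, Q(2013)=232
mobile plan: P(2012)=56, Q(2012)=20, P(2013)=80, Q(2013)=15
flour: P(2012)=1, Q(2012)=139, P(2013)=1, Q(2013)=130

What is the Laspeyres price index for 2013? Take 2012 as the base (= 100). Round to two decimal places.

122.38

Laspeyres price index uses base-period quantities as weights.
ΣP(2013)·Q(2012) = 2×99 + 1×142 + 2×273 + 80×20 + 1×139 = 198 + 142 + 546 + 1600 + 139 = 2625
ΣP(2012)·Q(2012) = 2×99 + 1×142 + 2×273 + 56×20 + 1×139 = 198 + 142 + 546 + 1120 + 139 = 2145
Index = 2625 / 2145 × 100 = 122.3776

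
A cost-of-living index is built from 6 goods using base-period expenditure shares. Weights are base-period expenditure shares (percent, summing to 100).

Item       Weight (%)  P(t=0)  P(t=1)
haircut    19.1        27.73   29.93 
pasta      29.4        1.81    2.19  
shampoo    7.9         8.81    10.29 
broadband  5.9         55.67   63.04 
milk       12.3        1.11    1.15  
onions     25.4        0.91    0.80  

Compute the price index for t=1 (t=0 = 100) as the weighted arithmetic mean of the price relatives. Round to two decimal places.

haircut: 19.1 × (29.93/27.73) = 19.1 × 1.079336 = 20.6153
pasta: 29.4 × (2.19/1.81) = 29.4 × 1.209945 = 35.5724
shampoo: 7.9 × (10.29/8.81) = 7.9 × 1.167991 = 9.2271
broadband: 5.9 × (63.04/55.67) = 5.9 × 1.132387 = 6.6811
milk: 12.3 × (1.15/1.11) = 12.3 × 1.036036 = 12.7432
onions: 25.4 × (0.80/0.91) = 25.4 × 0.879121 = 22.3297
Index = Σ wᵢ·(p₁ᵢ/p₀ᵢ) = 20.6153 + 35.5724 + 9.2271 + 6.6811 + 12.7432 + 22.3297 = 107.1688

107.17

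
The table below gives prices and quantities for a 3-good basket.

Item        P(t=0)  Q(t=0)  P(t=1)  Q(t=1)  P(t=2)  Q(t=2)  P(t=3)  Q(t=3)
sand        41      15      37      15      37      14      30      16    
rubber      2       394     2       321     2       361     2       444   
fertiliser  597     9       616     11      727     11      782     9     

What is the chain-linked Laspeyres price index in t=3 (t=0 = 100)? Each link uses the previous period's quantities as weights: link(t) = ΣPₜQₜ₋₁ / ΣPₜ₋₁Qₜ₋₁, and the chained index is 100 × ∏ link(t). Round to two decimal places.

123.64

Link t=0→t=1:
ΣP(t=1)Q(t=0) = 37×15 + 2×394 + 616×9 = 555 + 788 + 5544 = 6887
ΣP(t=0)Q(t=0) = 41×15 + 2×394 + 597×9 = 615 + 788 + 5373 = 6776
link = 6887/6776 = 1.016381
Link t=1→t=2:
ΣP(t=2)Q(t=1) = 37×15 + 2×321 + 727×11 = 555 + 642 + 7997 = 9194
ΣP(t=1)Q(t=1) = 37×15 + 2×321 + 616×11 = 555 + 642 + 6776 = 7973
link = 9194/7973 = 1.153142
Link t=2→t=3:
ΣP(t=3)Q(t=2) = 30×14 + 2×361 + 782×11 = 420 + 722 + 8602 = 9744
ΣP(t=2)Q(t=2) = 37×14 + 2×361 + 727×11 = 518 + 722 + 7997 = 9237
link = 9744/9237 = 1.054888
Chained index = 100 × 1.016381 × 1.153142 × 1.054888 = 123.6362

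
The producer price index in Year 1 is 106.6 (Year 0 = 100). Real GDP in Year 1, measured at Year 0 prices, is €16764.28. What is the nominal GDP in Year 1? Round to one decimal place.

Nominal = Real × (Index/100) = 16764.28 × (106.6/100)
        = 16764.28 × 1.066 = 17870.7225

17870.7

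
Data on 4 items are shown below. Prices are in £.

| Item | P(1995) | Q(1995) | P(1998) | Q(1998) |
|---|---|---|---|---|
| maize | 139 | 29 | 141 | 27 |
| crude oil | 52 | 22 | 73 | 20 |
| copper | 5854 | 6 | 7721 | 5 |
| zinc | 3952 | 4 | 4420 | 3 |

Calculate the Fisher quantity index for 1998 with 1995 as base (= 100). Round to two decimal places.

Laspeyres component (base-period weights):
ΣP(1995)Q(1998) = 139×27 + 52×20 + 5854×5 + 3952×3 = 3753 + 1040 + 29270 + 11856 = 45919
ΣP(1995)Q(1995) = 139×29 + 52×22 + 5854×6 + 3952×4 = 4031 + 1144 + 35124 + 15808 = 56107
L = 45919 / 56107 × 100 = 81.8418
Paasche component (current-period weights):
ΣP(1998)Q(1998) = 141×27 + 73×20 + 7721×5 + 4420×3 = 3807 + 1460 + 38605 + 13260 = 57132
ΣP(1998)Q(1995) = 141×29 + 73×22 + 7721×6 + 4420×4 = 4089 + 1606 + 46326 + 17680 = 69701
P = 57132 / 69701 × 100 = 81.9673
Fisher = √(L × P) = √(81.8418 × 81.9673) = 81.9045

81.90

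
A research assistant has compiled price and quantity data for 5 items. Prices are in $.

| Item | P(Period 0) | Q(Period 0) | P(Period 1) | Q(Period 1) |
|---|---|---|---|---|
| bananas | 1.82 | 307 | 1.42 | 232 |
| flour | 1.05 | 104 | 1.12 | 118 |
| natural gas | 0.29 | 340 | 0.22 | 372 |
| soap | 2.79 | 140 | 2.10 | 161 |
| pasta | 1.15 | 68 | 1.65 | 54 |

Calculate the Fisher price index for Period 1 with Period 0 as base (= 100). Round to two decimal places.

Laspeyres component (base-period weights):
ΣP(Period 1)Q(Period 0) = 1.42×307 + 1.12×104 + 0.22×340 + 2.10×140 + 1.65×68 = 435.94 + 116.48 + 74.8 + 294 + 112.2 = 1033.42
ΣP(Period 0)Q(Period 0) = 1.82×307 + 1.05×104 + 0.29×340 + 2.79×140 + 1.15×68 = 558.74 + 109.2 + 98.6 + 390.6 + 78.2 = 1235.34
L = 1033.42 / 1235.34 × 100 = 83.6547
Paasche component (current-period weights):
ΣP(Period 1)Q(Period 1) = 1.42×232 + 1.12×118 + 0.22×372 + 2.10×161 + 1.65×54 = 329.44 + 132.16 + 81.84 + 338.1 + 89.1 = 970.64
ΣP(Period 0)Q(Period 1) = 1.82×232 + 1.05×118 + 0.29×372 + 2.79×161 + 1.15×54 = 422.24 + 123.9 + 107.88 + 449.19 + 62.1 = 1165.31
P = 970.64 / 1165.31 × 100 = 83.2946
Fisher = √(L × P) = √(83.6547 × 83.2946) = 83.4744

83.47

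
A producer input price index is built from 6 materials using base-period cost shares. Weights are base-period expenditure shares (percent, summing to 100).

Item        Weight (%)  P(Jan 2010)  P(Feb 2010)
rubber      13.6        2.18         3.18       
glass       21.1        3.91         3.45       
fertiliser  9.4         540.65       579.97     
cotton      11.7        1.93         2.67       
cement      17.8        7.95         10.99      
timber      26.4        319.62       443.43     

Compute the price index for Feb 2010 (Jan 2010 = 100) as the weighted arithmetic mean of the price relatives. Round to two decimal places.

125.96

rubber: 13.6 × (3.18/2.18) = 13.6 × 1.458716 = 19.8385
glass: 21.1 × (3.45/3.91) = 21.1 × 0.882353 = 18.6176
fertiliser: 9.4 × (579.97/540.65) = 9.4 × 1.072727 = 10.0836
cotton: 11.7 × (2.67/1.93) = 11.7 × 1.383420 = 16.1860
cement: 17.8 × (10.99/7.95) = 17.8 × 1.382390 = 24.6065
timber: 26.4 × (443.43/319.62) = 26.4 × 1.387366 = 36.6265
Index = Σ wᵢ·(p₁ᵢ/p₀ᵢ) = 19.8385 + 18.6176 + 10.0836 + 16.1860 + 24.6065 + 36.6265 = 125.9588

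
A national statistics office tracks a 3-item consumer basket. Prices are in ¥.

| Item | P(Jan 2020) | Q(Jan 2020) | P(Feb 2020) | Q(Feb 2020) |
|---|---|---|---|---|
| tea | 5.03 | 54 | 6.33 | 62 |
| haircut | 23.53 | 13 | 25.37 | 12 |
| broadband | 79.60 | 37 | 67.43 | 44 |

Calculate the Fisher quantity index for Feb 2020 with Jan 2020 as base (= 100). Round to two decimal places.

Laspeyres component (base-period weights):
ΣP(Jan 2020)Q(Feb 2020) = 5.03×62 + 23.53×12 + 79.60×44 = 311.86 + 282.36 + 3502.4 = 4096.62
ΣP(Jan 2020)Q(Jan 2020) = 5.03×54 + 23.53×13 + 79.60×37 = 271.62 + 305.89 + 2945.2 = 3522.71
L = 4096.62 / 3522.71 × 100 = 116.2917
Paasche component (current-period weights):
ΣP(Feb 2020)Q(Feb 2020) = 6.33×62 + 25.37×12 + 67.43×44 = 392.46 + 304.44 + 2966.92 = 3663.82
ΣP(Feb 2020)Q(Jan 2020) = 6.33×54 + 25.37×13 + 67.43×37 = 341.82 + 329.81 + 2494.91 = 3166.54
P = 3663.82 / 3166.54 × 100 = 115.7042
Fisher = √(L × P) = √(116.2917 × 115.7042) = 115.9976

116.00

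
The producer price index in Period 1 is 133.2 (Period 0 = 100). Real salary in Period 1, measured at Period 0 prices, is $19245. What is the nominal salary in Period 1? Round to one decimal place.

25634.3

Nominal = Real × (Index/100) = 19245 × (133.2/100)
        = 19245 × 1.332 = 25634.3400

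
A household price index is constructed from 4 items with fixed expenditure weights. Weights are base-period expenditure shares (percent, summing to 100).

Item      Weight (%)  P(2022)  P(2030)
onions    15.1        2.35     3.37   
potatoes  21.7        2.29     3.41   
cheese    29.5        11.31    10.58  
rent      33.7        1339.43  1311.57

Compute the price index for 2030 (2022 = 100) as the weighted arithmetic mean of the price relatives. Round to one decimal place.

114.6

onions: 15.1 × (3.37/2.35) = 15.1 × 1.434043 = 21.6540
potatoes: 21.7 × (3.41/2.29) = 21.7 × 1.489083 = 32.3131
cheese: 29.5 × (10.58/11.31) = 29.5 × 0.935455 = 27.5959
rent: 33.7 × (1311.57/1339.43) = 33.7 × 0.979200 = 32.9990
Index = Σ wᵢ·(p₁ᵢ/p₀ᵢ) = 21.6540 + 32.3131 + 27.5959 + 32.9990 = 114.5621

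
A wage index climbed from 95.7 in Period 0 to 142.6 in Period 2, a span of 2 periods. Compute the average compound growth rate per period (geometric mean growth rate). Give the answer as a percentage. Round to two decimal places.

Growth factor = (142.6/95.7)^(1/2) = (1.490073)^(1/2) = 1.220686
Growth rate = 1.220686 − 1 = 0.220686 = 22.0686%

22.07%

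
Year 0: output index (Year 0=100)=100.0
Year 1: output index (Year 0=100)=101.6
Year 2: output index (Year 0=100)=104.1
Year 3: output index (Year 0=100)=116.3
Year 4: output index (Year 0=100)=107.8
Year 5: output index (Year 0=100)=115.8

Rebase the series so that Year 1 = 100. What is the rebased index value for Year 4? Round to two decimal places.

Rebased(Year 4) = 107.8 / 101.6 × 100 = 106.1024

106.10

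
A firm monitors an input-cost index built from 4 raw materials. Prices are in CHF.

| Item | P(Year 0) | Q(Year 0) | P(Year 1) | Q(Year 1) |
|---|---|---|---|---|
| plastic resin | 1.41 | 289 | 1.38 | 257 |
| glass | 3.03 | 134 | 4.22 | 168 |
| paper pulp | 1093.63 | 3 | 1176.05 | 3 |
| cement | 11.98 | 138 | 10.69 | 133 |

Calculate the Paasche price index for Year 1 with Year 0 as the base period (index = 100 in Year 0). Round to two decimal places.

Paasche price index uses current-period quantities as weights.
ΣP(Year 1)·Q(Year 1) = 1.38×257 + 4.22×168 + 1176.05×3 + 10.69×133 = 354.66 + 708.96 + 3528.15 + 1421.77 = 6013.54
ΣP(Year 0)·Q(Year 1) = 1.41×257 + 3.03×168 + 1093.63×3 + 11.98×133 = 362.37 + 509.04 + 3280.89 + 1593.34 = 5745.64
Index = 6013.54 / 5745.64 × 100 = 104.6627

104.66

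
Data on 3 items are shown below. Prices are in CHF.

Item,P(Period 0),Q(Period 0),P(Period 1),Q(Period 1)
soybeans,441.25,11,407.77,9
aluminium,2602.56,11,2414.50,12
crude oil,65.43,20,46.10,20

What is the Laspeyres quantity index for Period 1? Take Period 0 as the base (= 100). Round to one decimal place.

104.9

Laspeyres quantity index uses base-period prices as weights.
ΣP(Period 0)·Q(Period 1) = 441.25×9 + 2602.56×12 + 65.43×20 = 3971.25 + 31230.72 + 1308.6 = 36510.57
ΣP(Period 0)·Q(Period 0) = 441.25×11 + 2602.56×11 + 65.43×20 = 4853.75 + 28628.16 + 1308.6 = 34790.51
Index = 36510.57 / 34790.51 × 100 = 104.9440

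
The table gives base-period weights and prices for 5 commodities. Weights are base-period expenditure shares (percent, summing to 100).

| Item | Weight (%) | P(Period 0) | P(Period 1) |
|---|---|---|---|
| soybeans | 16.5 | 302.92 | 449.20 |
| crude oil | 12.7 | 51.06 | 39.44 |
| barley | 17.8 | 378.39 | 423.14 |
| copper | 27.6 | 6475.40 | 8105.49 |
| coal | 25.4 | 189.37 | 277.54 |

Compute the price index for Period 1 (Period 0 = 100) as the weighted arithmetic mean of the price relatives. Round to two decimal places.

soybeans: 16.5 × (449.20/302.92) = 16.5 × 1.482900 = 24.4678
crude oil: 12.7 × (39.44/51.06) = 12.7 × 0.772425 = 9.8098
barley: 17.8 × (423.14/378.39) = 17.8 × 1.118264 = 19.9051
copper: 27.6 × (8105.49/6475.40) = 27.6 × 1.251736 = 34.5479
coal: 25.4 × (277.54/189.37) = 25.4 × 1.465596 = 37.2261
Index = Σ wᵢ·(p₁ᵢ/p₀ᵢ) = 24.4678 + 9.8098 + 19.9051 + 34.5479 + 37.2261 = 125.9568

125.96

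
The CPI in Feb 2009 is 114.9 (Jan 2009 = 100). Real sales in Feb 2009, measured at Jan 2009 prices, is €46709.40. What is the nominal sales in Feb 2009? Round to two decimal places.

Nominal = Real × (Index/100) = 46709.40 × (114.9/100)
        = 46709.40 × 1.149 = 53669.1006

53669.10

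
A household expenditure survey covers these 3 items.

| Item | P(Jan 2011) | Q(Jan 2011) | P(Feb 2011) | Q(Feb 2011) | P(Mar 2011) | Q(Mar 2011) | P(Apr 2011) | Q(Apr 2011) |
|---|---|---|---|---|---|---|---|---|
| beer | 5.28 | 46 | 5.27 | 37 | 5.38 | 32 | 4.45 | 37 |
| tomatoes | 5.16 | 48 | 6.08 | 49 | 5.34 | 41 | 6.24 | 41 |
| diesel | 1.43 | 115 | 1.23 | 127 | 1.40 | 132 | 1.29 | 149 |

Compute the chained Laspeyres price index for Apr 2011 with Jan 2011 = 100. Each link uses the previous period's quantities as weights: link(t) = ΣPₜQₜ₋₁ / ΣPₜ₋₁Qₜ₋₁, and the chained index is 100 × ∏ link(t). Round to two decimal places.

Link Jan 2011→Feb 2011:
ΣP(Feb 2011)Q(Jan 2011) = 5.27×46 + 6.08×48 + 1.23×115 = 242.42 + 291.84 + 141.45 = 675.71
ΣP(Jan 2011)Q(Jan 2011) = 5.28×46 + 5.16×48 + 1.43×115 = 242.88 + 247.68 + 164.45 = 655.01
link = 675.71/655.01 = 1.031603
Link Feb 2011→Mar 2011:
ΣP(Mar 2011)Q(Feb 2011) = 5.38×37 + 5.34×49 + 1.40×127 = 199.06 + 261.66 + 177.8 = 638.52
ΣP(Feb 2011)Q(Feb 2011) = 5.27×37 + 6.08×49 + 1.23×127 = 194.99 + 297.92 + 156.21 = 649.12
link = 638.52/649.12 = 0.983670
Link Mar 2011→Apr 2011:
ΣP(Apr 2011)Q(Mar 2011) = 4.45×32 + 6.24×41 + 1.29×132 = 142.4 + 255.84 + 170.28 = 568.52
ΣP(Mar 2011)Q(Mar 2011) = 5.38×32 + 5.34×41 + 1.40×132 = 172.16 + 218.94 + 184.8 = 575.9
link = 568.52/575.9 = 0.987185
Chained index = 100 × 1.031603 × 0.983670 × 0.987185 = 100.1753

100.18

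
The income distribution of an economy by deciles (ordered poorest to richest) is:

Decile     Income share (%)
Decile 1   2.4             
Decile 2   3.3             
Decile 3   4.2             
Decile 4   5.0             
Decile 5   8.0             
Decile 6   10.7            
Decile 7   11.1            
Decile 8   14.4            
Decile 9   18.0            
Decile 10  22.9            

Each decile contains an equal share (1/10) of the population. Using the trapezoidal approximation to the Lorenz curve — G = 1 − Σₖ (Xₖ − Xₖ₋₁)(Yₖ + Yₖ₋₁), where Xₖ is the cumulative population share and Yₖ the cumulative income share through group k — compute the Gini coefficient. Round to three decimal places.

Cumulative income shares Yₖ: 0.0240, 0.0570, 0.0990, 0.1490, 0.2290, 0.3360, 0.4470, 0.5910, 0.7710, 1.0000
Σ (Xₖ−Xₖ₋₁)(Yₖ+Yₖ₋₁) = (1/10)(0.0240+0.0000) + (1/10)(0.0570+0.0240) + (1/10)(0.0990+0.0570) + (1/10)(0.1490+0.0990) + (1/10)(0.2290+0.1490) + (1/10)(0.3360+0.2290) + (1/10)(0.4470+0.3360) + (1/10)(0.5910+0.4470) + (1/10)(0.7710+0.5910) + (1/10)(1.0000+0.7710)
  = 0.0024 + 0.0081 + 0.0156 + 0.0248 + 0.0378 + 0.0565 + 0.0783 + 0.1038 + 0.1362 + 0.1771 = 0.6406
G = 1 − 0.6406 = 0.3594

0.359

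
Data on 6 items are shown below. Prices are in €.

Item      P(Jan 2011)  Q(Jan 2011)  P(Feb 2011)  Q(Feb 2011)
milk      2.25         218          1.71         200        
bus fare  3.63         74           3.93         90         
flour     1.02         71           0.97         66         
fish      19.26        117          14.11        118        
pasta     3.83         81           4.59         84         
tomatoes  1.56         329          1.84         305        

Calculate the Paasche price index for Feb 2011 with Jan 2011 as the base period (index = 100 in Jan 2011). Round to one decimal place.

Paasche price index uses current-period quantities as weights.
ΣP(Feb 2011)·Q(Feb 2011) = 1.71×200 + 3.93×90 + 0.97×66 + 14.11×118 + 4.59×84 + 1.84×305 = 342 + 353.7 + 64.02 + 1664.98 + 385.56 + 561.2 = 3371.46
ΣP(Jan 2011)·Q(Feb 2011) = 2.25×200 + 3.63×90 + 1.02×66 + 19.26×118 + 3.83×84 + 1.56×305 = 450 + 326.7 + 67.32 + 2272.68 + 321.72 + 475.8 = 3914.22
Index = 3371.46 / 3914.22 × 100 = 86.1336

86.1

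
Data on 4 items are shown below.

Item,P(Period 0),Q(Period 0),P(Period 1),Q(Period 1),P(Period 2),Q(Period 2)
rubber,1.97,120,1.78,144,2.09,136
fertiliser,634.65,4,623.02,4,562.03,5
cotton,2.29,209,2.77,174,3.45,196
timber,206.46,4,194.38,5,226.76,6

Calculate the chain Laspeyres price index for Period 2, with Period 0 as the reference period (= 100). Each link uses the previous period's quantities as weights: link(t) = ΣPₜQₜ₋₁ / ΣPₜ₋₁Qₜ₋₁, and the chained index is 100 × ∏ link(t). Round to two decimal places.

Link Period 0→Period 1:
ΣP(Period 1)Q(Period 0) = 1.78×120 + 623.02×4 + 2.77×209 + 194.38×4 = 213.6 + 2492.08 + 578.93 + 777.52 = 4062.13
ΣP(Period 0)Q(Period 0) = 1.97×120 + 634.65×4 + 2.29×209 + 206.46×4 = 236.4 + 2538.6 + 478.61 + 825.84 = 4079.45
link = 4062.13/4079.45 = 0.995754
Link Period 1→Period 2:
ΣP(Period 2)Q(Period 1) = 2.09×144 + 562.03×4 + 3.45×174 + 226.76×5 = 300.96 + 2248.12 + 600.3 + 1133.8 = 4283.18
ΣP(Period 1)Q(Period 1) = 1.78×144 + 623.02×4 + 2.77×174 + 194.38×5 = 256.32 + 2492.08 + 481.98 + 971.9 = 4202.28
link = 4283.18/4202.28 = 1.019251
Chained index = 100 × 0.995754 × 1.019251 = 101.4924

101.49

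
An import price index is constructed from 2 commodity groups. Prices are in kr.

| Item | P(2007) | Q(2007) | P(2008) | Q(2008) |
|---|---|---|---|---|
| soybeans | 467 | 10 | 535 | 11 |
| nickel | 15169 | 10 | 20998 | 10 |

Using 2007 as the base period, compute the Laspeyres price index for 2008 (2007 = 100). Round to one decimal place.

137.7

Laspeyres price index uses base-period quantities as weights.
ΣP(2008)·Q(2007) = 535×10 + 20998×10 = 5350 + 209980 = 215330
ΣP(2007)·Q(2007) = 467×10 + 15169×10 = 4670 + 151690 = 156360
Index = 215330 / 156360 × 100 = 137.7142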